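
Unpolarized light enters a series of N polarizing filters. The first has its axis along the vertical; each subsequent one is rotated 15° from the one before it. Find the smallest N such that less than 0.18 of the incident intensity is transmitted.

First polarizer halves the unpolarized light: factor 1/2.
Each further stage multiplies by cos²(15°) = 0.933.
After N polarizers: T = 0.5·0.933^(N−1). Require T < 0.18 ⇒ N−1 > ln(0.18/0.5)/ln(0.933) = 14.73, so N−1 ≥ 15 and N = 16.
Check: N=16 gives T = 0.1767 < 0.18; N=15 gives T = 0.1894.

N = 16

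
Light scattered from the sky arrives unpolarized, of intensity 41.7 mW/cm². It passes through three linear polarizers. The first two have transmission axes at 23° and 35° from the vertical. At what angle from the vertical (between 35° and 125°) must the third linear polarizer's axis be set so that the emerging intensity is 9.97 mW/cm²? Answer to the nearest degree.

θ ≈ 80°

Unpolarized light through the first polarizer → I₁ = ½ I₀, now polarized at 23°.
I₂ = I₁ cos²(35° − 23°) = 0.5 I₀ · cos²(12°) = 0.4784 I₀.
Target fraction: 9.97 / 41.7 mW/cm² = 0.2391 of I₀.
Need I₃/I₀ = 0.2391, so cos²(θ − 35°) = 0.2391 / 0.4784 = 0.4998.
θ − 35° = arccos(√0.4998) = 45.0°, giving θ ≈ 35 + 45.0 = 80.0°.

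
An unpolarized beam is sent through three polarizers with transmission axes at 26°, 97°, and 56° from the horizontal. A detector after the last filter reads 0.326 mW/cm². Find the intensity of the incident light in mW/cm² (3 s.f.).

Unpolarized light through the first polarizer → I₁ = ½ I₀, now polarized at 26°.
I₂ = I₁ cos²(97° − 26°) = 0.5 I₀ · cos²(71°) = 0.053 I₀.
I₃ = I₂ cos²(56° − 97°) = 0.053 I₀ · cos²(41°) = 0.03019 I₀.
So 0.326 mW/cm² = 0.03019 I₀, giving I₀ = 0.326/0.03019 = 10.8 mW/cm².

I₀ ≈ 10.8 mW/cm²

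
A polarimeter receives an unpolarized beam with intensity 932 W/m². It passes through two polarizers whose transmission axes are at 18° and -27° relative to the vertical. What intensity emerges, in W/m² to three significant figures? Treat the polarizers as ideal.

I ≈ 233 W/m²

Unpolarized light through the first polarizer → I₁ = 932 W/m²/2 = 466 W/m², polarized at 18°.
I₂ = I₁ · cos²(45°) = 466 · 0.5 = 233 W/m².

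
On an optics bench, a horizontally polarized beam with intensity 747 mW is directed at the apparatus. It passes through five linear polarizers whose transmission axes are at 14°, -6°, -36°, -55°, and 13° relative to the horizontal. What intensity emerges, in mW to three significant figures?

I₁ = 747 mW · cos²(14°) = 703.3 mW.
I₂ = I₁ · cos²(20°) = 703.3 · 0.883 = 621 mW.
I₃ = I₂ · cos²(30°) = 621 · 0.75 = 465.8 mW.
I₄ = I₃ · cos²(19°) = 465.8 · 0.894 = 416.4 mW.
I₅ = I₄ · cos²(68°) = 416.4 · 0.1403 = 58.43 mW.

I ≈ 58.4 mW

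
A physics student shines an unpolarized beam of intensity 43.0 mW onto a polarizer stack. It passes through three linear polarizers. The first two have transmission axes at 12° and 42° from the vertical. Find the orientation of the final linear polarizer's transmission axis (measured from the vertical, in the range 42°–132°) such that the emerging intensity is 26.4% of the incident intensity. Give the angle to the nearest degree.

Unpolarized light through the first polarizer → I₁ = ½ I₀, now polarized at 12°.
I₂ = I₁ cos²(42° − 12°) = 0.5 I₀ · cos²(30°) = 0.375 I₀.
Need I₃/I₀ = 0.264, so cos²(θ − 42°) = 0.264 / 0.375 = 0.704.
θ − 42° = arccos(√0.704) = 33.0°, giving θ ≈ 42 + 33.0 = 75.0°.

θ ≈ 75°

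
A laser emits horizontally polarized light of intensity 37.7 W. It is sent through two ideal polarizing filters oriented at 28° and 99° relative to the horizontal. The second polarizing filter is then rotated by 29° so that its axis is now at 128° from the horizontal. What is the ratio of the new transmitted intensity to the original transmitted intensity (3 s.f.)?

I_new/I_old ≈ 0.284

Before rotation:
I₁ = I₀ cos²(28° − 0°) = I₀ cos²(28°) = 0.7796 I₀.
I₂ = I₁ cos²(99° − 28°) = 0.7796 I₀ · cos²(71°) = 0.08263 I₀.
After rotation:
I₁ = I₀ cos²(28° − 0°) = I₀ cos²(28°) = 0.7796 I₀.
Angle between axes 1 and 2: 80°. I₂ = 0.7796 I₀ · cos²(80°) = 0.02351 I₀.
Ratio = 0.02351 / 0.08263 = 0.2845.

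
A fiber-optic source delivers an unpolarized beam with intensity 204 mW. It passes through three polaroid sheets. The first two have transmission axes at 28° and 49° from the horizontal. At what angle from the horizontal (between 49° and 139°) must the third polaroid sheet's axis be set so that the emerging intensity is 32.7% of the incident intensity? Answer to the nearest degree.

Unpolarized light through the first polarizer → I₁ = ½ I₀, now polarized at 28°.
I₂ = I₁ cos²(49° − 28°) = 0.5 I₀ · cos²(21°) = 0.4358 I₀.
Need I₃/I₀ = 0.327, so cos²(θ − 49°) = 0.327 / 0.4358 = 0.7504.
θ − 49° = arccos(√0.7504) = 30.0°, giving θ ≈ 49 + 30.0 = 79.0°.

θ ≈ 79°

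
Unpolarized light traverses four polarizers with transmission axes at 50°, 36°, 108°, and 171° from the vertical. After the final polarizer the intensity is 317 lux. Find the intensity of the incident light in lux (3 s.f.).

Unpolarized light through the first polarizer → I₁ = ½ I₀, now polarized at 50°.
I₂ = I₁ cos²(36° − 50°) = 0.5 I₀ · cos²(14°) = 0.4707 I₀.
I₃ = I₂ cos²(108° − 36°) = 0.4707 I₀ · cos²(72°) = 0.04495 I₀.
I₄ = I₃ cos²(171° − 108°) = 0.04495 I₀ · cos²(63°) = 0.009265 I₀.
So 317 lux = 0.009265 I₀, giving I₀ = 317/0.009265 = 3.422e+04 lux.

I₀ ≈ 3.42e4 lux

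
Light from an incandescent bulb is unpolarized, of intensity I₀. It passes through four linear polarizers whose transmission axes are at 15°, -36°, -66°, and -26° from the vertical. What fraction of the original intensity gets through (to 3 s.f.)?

Unpolarized light through the first polarizer → I₁ = ½ I₀, now polarized at 15°.
I₂ = I₁ cos²(-36° − 15°) = 0.5 I₀ · cos²(51°) = 0.198 I₀.
I₃ = I₂ cos²(-66° + 36°) = 0.198 I₀ · cos²(30°) = 0.1485 I₀.
I₄ = I₃ cos²(-26° + 66°) = 0.1485 I₀ · cos²(40°) = 0.08715 I₀.
Transmitted fraction = 0.08715.

≈ 0.0872 I₀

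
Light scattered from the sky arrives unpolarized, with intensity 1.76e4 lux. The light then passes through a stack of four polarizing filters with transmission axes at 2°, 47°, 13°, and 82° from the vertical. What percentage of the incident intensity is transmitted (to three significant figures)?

≈ 2.21%

Unpolarized light through the first polarizer → I₁ = 1.76e4 lux/2 = 8800 lux, polarized at 2°.
I₂ = I₁ · cos²(45°) = 8800 · 0.5 = 4400 lux.
I₃ = I₂ · cos²(34°) = 4400 · 0.6873 = 3024 lux.
I₄ = I₃ · cos²(69°) = 3024 · 0.1284 = 388.4 lux.
That is 2.207% of the incident intensity.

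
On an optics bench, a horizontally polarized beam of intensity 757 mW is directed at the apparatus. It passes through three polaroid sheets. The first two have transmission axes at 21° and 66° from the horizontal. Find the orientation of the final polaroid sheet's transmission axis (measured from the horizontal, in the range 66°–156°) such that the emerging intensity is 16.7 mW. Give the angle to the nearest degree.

By Malus's law, I₁ = I₀ cos²(21° − 0°) = I₀ cos²(21°) = 0.8716 I₀.
I₂ = I₁ cos²(66° − 21°) = 0.8716 I₀ · cos²(45°) = 0.4358 I₀.
Target fraction: 16.7 / 757 mW = 0.02206 of I₀.
Need I₃/I₀ = 0.02206, so cos²(θ − 66°) = 0.02206 / 0.4358 = 0.05062.
θ − 66° = arccos(√0.05062) = 77.0°, giving θ ≈ 66 + 77.0 = 143.0°.

θ ≈ 143°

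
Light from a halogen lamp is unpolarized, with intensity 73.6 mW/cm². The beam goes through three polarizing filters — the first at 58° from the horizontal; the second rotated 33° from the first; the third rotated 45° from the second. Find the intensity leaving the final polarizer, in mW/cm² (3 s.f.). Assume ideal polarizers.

Unpolarized light through the first polarizer → I₁ = 73.6 mW/cm²/2 = 36.8 mW/cm², polarized at 58°.
I₂ = I₁ · cos²(33°) = 36.8 · 0.7034 = 25.88 mW/cm².
I₃ = I₂ · cos²(45°) = 25.88 · 0.5 = 12.94 mW/cm².

I ≈ 12.9 mW/cm²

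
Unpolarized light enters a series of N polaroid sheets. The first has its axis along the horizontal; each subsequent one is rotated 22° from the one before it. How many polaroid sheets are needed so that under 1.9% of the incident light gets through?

N = 23

First polarizer halves the unpolarized light: factor 1/2.
Each further stage multiplies by cos²(22°) = 0.8597.
After N polarizers: T = 0.5·0.8597^(N−1). Require T < 0.019 ⇒ N−1 > ln(0.019/0.5)/ln(0.8597) = 21.63, so N−1 ≥ 22 and N = 23.
Check: N=23 gives T = 0.01796 < 0.019; N=22 gives T = 0.02089.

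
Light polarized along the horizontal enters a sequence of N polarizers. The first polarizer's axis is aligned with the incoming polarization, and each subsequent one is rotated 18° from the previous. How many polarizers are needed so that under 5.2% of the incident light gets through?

First polarizer is aligned with the polarization: full transmission.
Each further stage multiplies by cos²(18°) = 0.9045.
After N polarizers: T = 0.9045^(N−1). Require T < 0.052 ⇒ N−1 > ln(0.052)/ln(0.9045) = 29.46, so N−1 ≥ 30 and N = 31.
Check: N=31 gives T = 0.04925 < 0.052; N=30 gives T = 0.05445.

N = 31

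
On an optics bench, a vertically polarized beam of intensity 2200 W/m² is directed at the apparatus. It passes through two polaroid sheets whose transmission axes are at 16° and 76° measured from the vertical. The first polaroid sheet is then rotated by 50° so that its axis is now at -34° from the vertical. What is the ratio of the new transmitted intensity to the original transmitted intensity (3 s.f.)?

Before rotation:
By Malus's law, I₁ = I₀ cos²(16° − 0°) = I₀ cos²(16°) = 0.924 I₀.
I₂ = I₁ cos²(76° − 16°) = 0.924 I₀ · cos²(60°) = 0.231 I₀.
After rotation:
I₁ = I₀ cos²(-34° − 0°) = I₀ cos²(34°) = 0.6873 I₀.
Angle between axes 1 and 2: 70°. I₂ = 0.6873 I₀ · cos²(70°) = 0.0804 I₀.
Ratio = 0.0804 / 0.231 = 0.348.

I_new/I_old ≈ 0.348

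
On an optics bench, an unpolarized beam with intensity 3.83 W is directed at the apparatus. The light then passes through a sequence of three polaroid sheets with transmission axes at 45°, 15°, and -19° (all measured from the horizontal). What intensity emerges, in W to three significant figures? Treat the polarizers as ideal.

Unpolarized light through the first polarizer → I₁ = 3.83 W/2 = 1.915 W, polarized at 45°.
I₂ = I₁ · cos²(30°) = 1.915 · 0.75 = 1.436 W.
I₃ = I₂ · cos²(34°) = 1.436 · 0.6873 = 0.9871 W.

I ≈ 0.987 W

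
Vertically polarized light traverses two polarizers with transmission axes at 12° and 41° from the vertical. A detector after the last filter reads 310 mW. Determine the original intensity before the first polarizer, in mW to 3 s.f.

By Malus's law, I₁ = I₀ cos²(12° − 0°) = I₀ cos²(12°) = 0.9568 I₀.
I₂ = I₁ cos²(41° − 12°) = 0.9568 I₀ · cos²(29°) = 0.7319 I₀.
So 310 mW = 0.7319 I₀, giving I₀ = 310/0.7319 = 423.6 mW.

I₀ ≈ 424 mW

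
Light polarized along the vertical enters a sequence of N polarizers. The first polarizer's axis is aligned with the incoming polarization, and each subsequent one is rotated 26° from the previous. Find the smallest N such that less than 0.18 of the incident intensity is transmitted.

N = 10

First polarizer is aligned with the polarization: full transmission.
Each further stage multiplies by cos²(26°) = 0.8078.
After N polarizers: T = 0.8078^(N−1). Require T < 0.18 ⇒ N−1 > ln(0.18)/ln(0.8078) = 8.04, so N−1 ≥ 9 and N = 10.
Check: N=10 gives T = 0.1465 < 0.18; N=9 gives T = 0.1814.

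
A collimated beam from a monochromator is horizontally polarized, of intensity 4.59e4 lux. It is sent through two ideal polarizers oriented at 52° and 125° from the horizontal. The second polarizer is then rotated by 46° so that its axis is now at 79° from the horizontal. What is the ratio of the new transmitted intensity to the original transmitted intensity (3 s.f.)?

I_new/I_old ≈ 9.29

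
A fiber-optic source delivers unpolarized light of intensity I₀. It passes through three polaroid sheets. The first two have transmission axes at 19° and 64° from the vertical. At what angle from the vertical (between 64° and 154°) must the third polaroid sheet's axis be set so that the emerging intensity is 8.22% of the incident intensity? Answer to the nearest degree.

Unpolarized light through the first polarizer → I₁ = ½ I₀, now polarized at 19°.
I₂ = I₁ cos²(64° − 19°) = 0.5 I₀ · cos²(45°) = 0.25 I₀.
Need I₃/I₀ = 0.0822, so cos²(θ − 64°) = 0.0822 / 0.25 = 0.3288.
θ − 64° = arccos(√0.3288) = 55.0°, giving θ ≈ 64 + 55.0 = 119.0°.

θ ≈ 119°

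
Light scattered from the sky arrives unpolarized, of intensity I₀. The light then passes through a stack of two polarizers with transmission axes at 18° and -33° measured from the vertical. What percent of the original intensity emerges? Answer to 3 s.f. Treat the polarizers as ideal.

Unpolarized light through the first polarizer → I₁ = ½ I₀, now polarized at 18°.
I₂ = I₁ cos²(-33° − 18°) = 0.5 I₀ · cos²(51°) = 0.198 I₀.
That is 19.8% of the incident intensity.

≈ 19.8%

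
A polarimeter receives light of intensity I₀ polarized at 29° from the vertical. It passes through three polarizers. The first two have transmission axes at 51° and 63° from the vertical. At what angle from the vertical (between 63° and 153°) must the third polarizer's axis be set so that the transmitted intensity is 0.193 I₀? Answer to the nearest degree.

θ ≈ 124°

I₁ = I₀ cos²(51° − 29°) = I₀ cos²(22°) = 0.8597 I₀.
I₂ = I₁ cos²(63° − 51°) = 0.8597 I₀ · cos²(12°) = 0.8225 I₀.
Need I₃/I₀ = 0.193, so cos²(θ − 63°) = 0.193 / 0.8225 = 0.2346.
θ − 63° = arccos(√0.2346) = 61.0°, giving θ ≈ 63 + 61.0 = 124.0°.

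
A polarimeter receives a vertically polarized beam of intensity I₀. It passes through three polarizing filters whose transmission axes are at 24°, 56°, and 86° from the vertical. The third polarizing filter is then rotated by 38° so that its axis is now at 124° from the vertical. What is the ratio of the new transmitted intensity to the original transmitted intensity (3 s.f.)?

Before rotation:
I₁ = I₀ cos²(24° − 0°) = I₀ cos²(24°) = 0.8346 I₀.
I₂ = I₁ cos²(56° − 24°) = 0.8346 I₀ · cos²(32°) = 0.6002 I₀.
I₃ = I₂ cos²(86° − 56°) = 0.6002 I₀ · cos²(30°) = 0.4502 I₀.
After rotation:
I₁ = I₀ cos²(24° − 0°) = I₀ cos²(24°) = 0.8346 I₀.
I₂ = I₁ cos²(56° − 24°) = 0.8346 I₀ · cos²(32°) = 0.6002 I₀.
I₃ = I₂ cos²(124° − 56°) = 0.6002 I₀ · cos²(68°) = 0.08423 I₀.
Ratio = 0.08423 / 0.4502 = 0.1871.

I_new/I_old ≈ 0.187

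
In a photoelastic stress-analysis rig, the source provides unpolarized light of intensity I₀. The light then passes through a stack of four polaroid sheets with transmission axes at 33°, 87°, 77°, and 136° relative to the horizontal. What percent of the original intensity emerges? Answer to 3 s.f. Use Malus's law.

≈ 4.44%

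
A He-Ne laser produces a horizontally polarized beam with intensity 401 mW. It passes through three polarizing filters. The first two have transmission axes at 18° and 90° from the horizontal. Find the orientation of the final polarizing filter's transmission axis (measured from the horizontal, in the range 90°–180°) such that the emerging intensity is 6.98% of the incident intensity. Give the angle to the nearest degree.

θ ≈ 116°

By Malus's law, I₁ = I₀ cos²(18° − 0°) = I₀ cos²(18°) = 0.9045 I₀.
I₂ = I₁ cos²(90° − 18°) = 0.9045 I₀ · cos²(72°) = 0.08637 I₀.
Need I₃/I₀ = 0.0698, so cos²(θ − 90°) = 0.0698 / 0.08637 = 0.8081.
θ − 90° = arccos(√0.8081) = 26.0°, giving θ ≈ 90 + 26.0 = 116.0°.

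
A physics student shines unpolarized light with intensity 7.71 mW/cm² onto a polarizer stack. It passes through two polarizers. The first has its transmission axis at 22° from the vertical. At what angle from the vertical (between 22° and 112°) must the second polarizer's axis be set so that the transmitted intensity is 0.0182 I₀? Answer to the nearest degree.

Unpolarized light through the first polarizer → I₁ = ½ I₀, now polarized at 22°.
Need I₂/I₀ = 0.0182, so cos²(θ − 22°) = 0.0182 / 0.5 = 0.0364.
θ − 22° = arccos(√0.0364) = 79.0°, giving θ ≈ 22 + 79.0 = 101.0°.

θ ≈ 101°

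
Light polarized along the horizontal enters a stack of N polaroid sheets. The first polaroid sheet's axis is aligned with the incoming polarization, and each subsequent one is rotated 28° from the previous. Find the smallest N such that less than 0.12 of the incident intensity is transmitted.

N = 10

First polarizer is aligned with the polarization: full transmission.
Each further stage multiplies by cos²(28°) = 0.7796.
After N polarizers: T = 0.7796^(N−1). Require T < 0.12 ⇒ N−1 > ln(0.12)/ln(0.7796) = 8.52, so N−1 ≥ 9 and N = 10.
Check: N=10 gives T = 0.1064 < 0.12; N=9 gives T = 0.1364.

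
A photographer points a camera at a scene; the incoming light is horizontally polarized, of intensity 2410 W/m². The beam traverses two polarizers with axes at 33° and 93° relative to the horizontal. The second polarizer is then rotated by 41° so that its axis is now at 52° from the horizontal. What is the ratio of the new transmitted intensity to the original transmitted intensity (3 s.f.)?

Before rotation:
I₁ = I₀ cos²(33° − 0°) = I₀ cos²(33°) = 0.7034 I₀.
I₂ = I₁ cos²(93° − 33°) = 0.7034 I₀ · cos²(60°) = 0.1758 I₀.
After rotation:
I₁ = I₀ cos²(33° − 0°) = I₀ cos²(33°) = 0.7034 I₀.
I₂ = I₁ cos²(52° − 33°) = 0.7034 I₀ · cos²(19°) = 0.6288 I₀.
Ratio = 0.6288 / 0.1758 = 3.576.

I_new/I_old ≈ 3.58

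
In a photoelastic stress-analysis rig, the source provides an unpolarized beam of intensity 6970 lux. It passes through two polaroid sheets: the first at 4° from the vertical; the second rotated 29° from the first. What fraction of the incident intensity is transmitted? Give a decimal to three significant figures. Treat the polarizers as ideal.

I/I₀ ≈ 0.382

Unpolarized light through the first polarizer → I₁ = 6970 lux/2 = 3485 lux, polarized at 4°.
I₂ = I₁ · cos²(29°) = 3485 · 0.765 = 2666 lux.
Transmitted fraction = 0.3825.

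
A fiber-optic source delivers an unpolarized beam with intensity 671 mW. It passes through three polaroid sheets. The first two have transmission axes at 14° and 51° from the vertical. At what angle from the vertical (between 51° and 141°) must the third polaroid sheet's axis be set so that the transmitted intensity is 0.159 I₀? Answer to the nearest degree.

θ ≈ 96°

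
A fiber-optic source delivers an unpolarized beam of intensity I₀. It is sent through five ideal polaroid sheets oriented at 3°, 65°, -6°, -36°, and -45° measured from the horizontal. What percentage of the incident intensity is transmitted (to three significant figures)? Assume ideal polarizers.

≈ 0.855%

Unpolarized light through the first polarizer → I₁ = ½ I₀, now polarized at 3°.
I₂ = I₁ cos²(65° − 3°) = 0.5 I₀ · cos²(62°) = 0.1102 I₀.
I₃ = I₂ cos²(-6° − 65°) = 0.1102 I₀ · cos²(71°) = 0.01168 I₀.
I₄ = I₃ cos²(-36° + 6°) = 0.01168 I₀ · cos²(30°) = 0.008761 I₀.
I₅ = I₄ cos²(-45° + 36°) = 0.008761 I₀ · cos²(9°) = 0.008546 I₀.
That is 0.8546% of the incident intensity.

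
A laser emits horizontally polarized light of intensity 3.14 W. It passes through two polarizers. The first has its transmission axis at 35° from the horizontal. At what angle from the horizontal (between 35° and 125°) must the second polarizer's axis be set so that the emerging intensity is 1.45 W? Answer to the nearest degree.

θ ≈ 69°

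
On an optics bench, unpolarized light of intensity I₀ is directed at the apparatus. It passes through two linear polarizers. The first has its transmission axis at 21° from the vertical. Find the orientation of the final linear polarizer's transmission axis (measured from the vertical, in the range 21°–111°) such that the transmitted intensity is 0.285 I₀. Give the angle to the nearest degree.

Unpolarized light through the first polarizer → I₁ = ½ I₀, now polarized at 21°.
Need I₂/I₀ = 0.285, so cos²(θ − 21°) = 0.285 / 0.5 = 0.57.
θ − 21° = arccos(√0.57) = 41.0°, giving θ ≈ 21 + 41.0 = 62.0°.

θ ≈ 62°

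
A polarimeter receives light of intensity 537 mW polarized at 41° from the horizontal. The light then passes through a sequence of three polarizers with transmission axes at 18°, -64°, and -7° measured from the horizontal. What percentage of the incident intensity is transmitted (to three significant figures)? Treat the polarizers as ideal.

By Malus's law, I₁ = 537 mW · cos²(23°) = 455 mW.
I₂ = I₁ · cos²(82°) = 455 · 0.01937 = 8.813 mW.
I₃ = I₂ · cos²(57°) = 8.813 · 0.2966 = 2.614 mW.
That is 0.4868% of the incident intensity.

≈ 0.487%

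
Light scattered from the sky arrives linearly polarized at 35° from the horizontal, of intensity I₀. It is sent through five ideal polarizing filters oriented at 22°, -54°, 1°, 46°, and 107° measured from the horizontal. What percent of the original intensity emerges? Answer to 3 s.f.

I₁ = I₀ cos²(22° − 35°) = I₀ cos²(13°) = 0.9494 I₀.
I₂ = I₁ cos²(-54° − 22°) = 0.9494 I₀ · cos²(76°) = 0.05556 I₀.
I₃ = I₂ cos²(1° + 54°) = 0.05556 I₀ · cos²(55°) = 0.01828 I₀.
I₄ = I₃ cos²(46° − 1°) = 0.01828 I₀ · cos²(45°) = 0.00914 I₀.
I₅ = I₄ cos²(107° − 46°) = 0.00914 I₀ · cos²(61°) = 0.002148 I₀.
That is 0.2148% of the incident intensity.

≈ 0.215%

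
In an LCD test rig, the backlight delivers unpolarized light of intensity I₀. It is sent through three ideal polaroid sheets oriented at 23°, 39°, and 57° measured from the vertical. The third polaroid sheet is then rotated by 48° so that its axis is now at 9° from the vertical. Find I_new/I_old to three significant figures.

Before rotation:
Unpolarized light through the first polarizer → I₁ = ½ I₀, now polarized at 23°.
I₂ = I₁ cos²(39° − 23°) = 0.5 I₀ · cos²(16°) = 0.462 I₀.
I₃ = I₂ cos²(57° − 39°) = 0.462 I₀ · cos²(18°) = 0.4179 I₀.
After rotation:
Unpolarized light through the first polarizer → I₁ = ½ I₀, now polarized at 23°.
I₂ = I₁ cos²(39° − 23°) = 0.5 I₀ · cos²(16°) = 0.462 I₀.
I₃ = I₂ cos²(9° − 39°) = 0.462 I₀ · cos²(30°) = 0.3465 I₀.
Ratio = 0.3465 / 0.4179 = 0.8292.

I_new/I_old ≈ 0.829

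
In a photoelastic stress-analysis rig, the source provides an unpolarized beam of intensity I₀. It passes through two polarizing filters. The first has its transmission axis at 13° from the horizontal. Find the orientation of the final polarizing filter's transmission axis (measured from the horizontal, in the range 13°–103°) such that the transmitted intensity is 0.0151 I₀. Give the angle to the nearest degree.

Unpolarized light through the first polarizer → I₁ = ½ I₀, now polarized at 13°.
Need I₂/I₀ = 0.0151, so cos²(θ − 13°) = 0.0151 / 0.5 = 0.0302.
θ − 13° = arccos(√0.0302) = 80.0°, giving θ ≈ 13 + 80.0 = 93.0°.

θ ≈ 93°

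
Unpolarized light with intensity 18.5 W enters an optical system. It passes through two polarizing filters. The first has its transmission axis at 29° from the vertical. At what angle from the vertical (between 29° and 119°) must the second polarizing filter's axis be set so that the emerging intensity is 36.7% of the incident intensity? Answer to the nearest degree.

Unpolarized light through the first polarizer → I₁ = ½ I₀, now polarized at 29°.
Need I₂/I₀ = 0.367, so cos²(θ − 29°) = 0.367 / 0.5 = 0.734.
θ − 29° = arccos(√0.734) = 31.0°, giving θ ≈ 29 + 31.0 = 60.0°.

θ ≈ 60°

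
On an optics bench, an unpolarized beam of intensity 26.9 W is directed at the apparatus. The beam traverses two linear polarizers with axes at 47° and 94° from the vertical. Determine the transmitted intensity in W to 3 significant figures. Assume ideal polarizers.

I ≈ 6.26 W

Unpolarized light through the first polarizer → I₁ = 26.9 W/2 = 13.45 W, polarized at 47°.
I₂ = I₁ · cos²(47°) = 13.45 · 0.4651 = 6.256 W.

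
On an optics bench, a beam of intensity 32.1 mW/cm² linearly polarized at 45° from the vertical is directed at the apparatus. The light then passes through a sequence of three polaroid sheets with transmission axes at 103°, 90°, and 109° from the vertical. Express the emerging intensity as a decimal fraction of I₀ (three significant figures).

I/I₀ ≈ 0.238

By Malus's law, I₁ = 32.1 mW/cm² · cos²(58°) = 9.014 mW/cm².
I₂ = I₁ · cos²(13°) = 9.014 · 0.9494 = 8.558 mW/cm².
I₃ = I₂ · cos²(19°) = 8.558 · 0.894 = 7.651 mW/cm².
Transmitted fraction = 0.2383.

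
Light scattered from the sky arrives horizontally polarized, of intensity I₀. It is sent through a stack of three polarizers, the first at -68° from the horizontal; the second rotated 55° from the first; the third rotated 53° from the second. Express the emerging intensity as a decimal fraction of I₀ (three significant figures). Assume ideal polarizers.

I₁ = I₀ cos²(-68° − 0°) = I₀ cos²(68°) = 0.1403 I₀.
I₂ = I₁ cos²(55°) = 0.1403 · 0.329 I₀ = 0.04617 I₀.
I₃ = I₂ cos²(53°) = 0.04617 · 0.3622 I₀ = 0.01672 I₀.
Transmitted fraction = 0.01672.

≈ 0.0167 I₀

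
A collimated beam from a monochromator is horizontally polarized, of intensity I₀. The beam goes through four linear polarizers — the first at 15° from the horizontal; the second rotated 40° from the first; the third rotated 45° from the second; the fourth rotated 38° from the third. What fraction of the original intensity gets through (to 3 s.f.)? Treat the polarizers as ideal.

≈ 0.170 I₀

By Malus's law, I₁ = I₀ cos²(15° − 0°) = I₀ cos²(15°) = 0.933 I₀.
I₂ = I₁ cos²(40°) = 0.933 · 0.5868 I₀ = 0.5475 I₀.
I₃ = I₂ cos²(45°) = 0.5475 · 0.5 I₀ = 0.2738 I₀.
I₄ = I₃ cos²(38°) = 0.2738 · 0.621 I₀ = 0.17 I₀.
Transmitted fraction = 0.17.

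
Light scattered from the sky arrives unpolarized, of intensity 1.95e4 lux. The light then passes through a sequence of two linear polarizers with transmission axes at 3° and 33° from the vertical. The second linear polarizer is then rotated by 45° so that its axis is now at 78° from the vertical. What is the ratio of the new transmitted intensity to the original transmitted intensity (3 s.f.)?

Before rotation:
Unpolarized light through the first polarizer → I₁ = ½ I₀, now polarized at 3°.
I₂ = I₁ cos²(33° − 3°) = 0.5 I₀ · cos²(30°) = 0.375 I₀.
After rotation:
Unpolarized light through the first polarizer → I₁ = ½ I₀, now polarized at 3°.
I₂ = I₁ cos²(78° − 3°) = 0.5 I₀ · cos²(75°) = 0.03349 I₀.
Ratio = 0.03349 / 0.375 = 0.08932.

I_new/I_old ≈ 0.0893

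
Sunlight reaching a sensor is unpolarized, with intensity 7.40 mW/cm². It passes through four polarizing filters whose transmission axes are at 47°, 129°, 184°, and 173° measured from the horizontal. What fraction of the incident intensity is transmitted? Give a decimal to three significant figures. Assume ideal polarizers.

I/I₀ ≈ 0.00307

Unpolarized light through the first polarizer → I₁ = 7.40 mW/cm²/2 = 3.7 mW/cm², polarized at 47°.
I₂ = I₁ · cos²(82°) = 3.7 · 0.01937 = 0.07167 mW/cm².
I₃ = I₂ · cos²(55°) = 0.07167 · 0.329 = 0.02358 mW/cm².
I₄ = I₃ · cos²(11°) = 0.02358 · 0.9636 = 0.02272 mW/cm².
Transmitted fraction = 0.00307.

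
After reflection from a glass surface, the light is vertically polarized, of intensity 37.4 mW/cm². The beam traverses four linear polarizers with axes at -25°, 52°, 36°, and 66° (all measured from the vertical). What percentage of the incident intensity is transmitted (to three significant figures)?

I₁ = 37.4 mW/cm² · cos²(25°) = 30.72 mW/cm².
I₂ = I₁ · cos²(77°) = 30.72 · 0.0506 = 1.555 mW/cm².
I₃ = I₂ · cos²(16°) = 1.555 · 0.924 = 1.436 mW/cm².
I₄ = I₃ · cos²(30°) = 1.436 · 0.75 = 1.077 mW/cm².
That is 2.881% of the incident intensity.

≈ 2.88%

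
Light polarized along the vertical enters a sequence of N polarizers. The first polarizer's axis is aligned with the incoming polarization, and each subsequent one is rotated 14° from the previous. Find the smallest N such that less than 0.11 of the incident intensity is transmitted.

N = 38

First polarizer is aligned with the polarization: full transmission.
Each further stage multiplies by cos²(14°) = 0.9415.
After N polarizers: T = 0.9415^(N−1). Require T < 0.11 ⇒ N−1 > ln(0.11)/ln(0.9415) = 36.60, so N−1 ≥ 37 and N = 38.
Check: N=38 gives T = 0.1074 < 0.11; N=37 gives T = 0.1141.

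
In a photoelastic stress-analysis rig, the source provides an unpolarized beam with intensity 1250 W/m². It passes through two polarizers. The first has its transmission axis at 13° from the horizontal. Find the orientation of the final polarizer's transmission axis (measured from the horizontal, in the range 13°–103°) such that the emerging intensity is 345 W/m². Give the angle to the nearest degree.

Unpolarized light through the first polarizer → I₁ = ½ I₀, now polarized at 13°.
Target fraction: 345 / 1250 W/m² = 0.276 of I₀.
Need I₂/I₀ = 0.276, so cos²(θ − 13°) = 0.276 / 0.5 = 0.552.
θ − 13° = arccos(√0.552) = 42.0°, giving θ ≈ 13 + 42.0 = 55.0°.

θ ≈ 55°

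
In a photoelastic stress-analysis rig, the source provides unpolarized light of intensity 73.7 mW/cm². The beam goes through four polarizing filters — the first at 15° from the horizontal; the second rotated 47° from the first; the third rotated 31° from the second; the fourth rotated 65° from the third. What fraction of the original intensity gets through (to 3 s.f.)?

Unpolarized light through the first polarizer → I₁ = 73.7 mW/cm²/2 = 36.85 mW/cm², polarized at 15°.
I₂ = I₁ · cos²(47°) = 36.85 · 0.4651 = 17.14 mW/cm².
I₃ = I₂ · cos²(31°) = 17.14 · 0.7347 = 12.59 mW/cm².
I₄ = I₃ · cos²(65°) = 12.59 · 0.1786 = 2.249 mW/cm².
Transmitted fraction = 0.03052.

I/I₀ ≈ 0.0305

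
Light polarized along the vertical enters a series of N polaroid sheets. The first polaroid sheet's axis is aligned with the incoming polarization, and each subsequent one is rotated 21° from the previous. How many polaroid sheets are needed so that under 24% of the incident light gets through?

First polarizer is aligned with the polarization: full transmission.
Each further stage multiplies by cos²(21°) = 0.8716.
After N polarizers: T = 0.8716^(N−1). Require T < 0.24 ⇒ N−1 > ln(0.24)/ln(0.8716) = 10.38, so N−1 ≥ 11 and N = 12.
Check: N=12 gives T = 0.2205 < 0.24; N=11 gives T = 0.253.

N = 12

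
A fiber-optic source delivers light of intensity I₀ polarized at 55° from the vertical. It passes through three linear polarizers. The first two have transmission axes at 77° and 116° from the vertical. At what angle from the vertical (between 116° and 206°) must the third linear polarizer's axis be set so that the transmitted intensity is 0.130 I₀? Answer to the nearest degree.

θ ≈ 176°

I₁ = I₀ cos²(77° − 55°) = I₀ cos²(22°) = 0.8597 I₀.
I₂ = I₁ cos²(116° − 77°) = 0.8597 I₀ · cos²(39°) = 0.5192 I₀.
Need I₃/I₀ = 0.13, so cos²(θ − 116°) = 0.13 / 0.5192 = 0.2504.
θ − 116° = arccos(√0.2504) = 60.0°, giving θ ≈ 116 + 60.0 = 176.0°.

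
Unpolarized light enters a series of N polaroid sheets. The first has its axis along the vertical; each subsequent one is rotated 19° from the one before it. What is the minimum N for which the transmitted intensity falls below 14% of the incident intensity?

N = 13

First polarizer halves the unpolarized light: factor 1/2.
Each further stage multiplies by cos²(19°) = 0.894.
After N polarizers: T = 0.5·0.894^(N−1). Require T < 0.14 ⇒ N−1 > ln(0.14/0.5)/ln(0.894) = 11.36, so N−1 ≥ 12 and N = 13.
Check: N=13 gives T = 0.1303 < 0.14; N=12 gives T = 0.1458.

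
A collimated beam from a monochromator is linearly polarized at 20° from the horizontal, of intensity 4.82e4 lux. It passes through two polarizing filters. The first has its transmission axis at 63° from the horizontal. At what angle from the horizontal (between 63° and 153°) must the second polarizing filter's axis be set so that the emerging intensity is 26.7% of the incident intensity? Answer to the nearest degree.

θ ≈ 108°

By Malus's law, I₁ = I₀ cos²(63° − 20°) = I₀ cos²(43°) = 0.5349 I₀.
Need I₂/I₀ = 0.267, so cos²(θ − 63°) = 0.267 / 0.5349 = 0.4992.
θ − 63° = arccos(√0.4992) = 45.0°, giving θ ≈ 63 + 45.0 = 108.0°.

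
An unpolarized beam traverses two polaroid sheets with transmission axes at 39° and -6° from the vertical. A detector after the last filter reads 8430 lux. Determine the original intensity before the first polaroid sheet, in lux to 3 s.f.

Unpolarized light through the first polarizer → I₁ = ½ I₀, now polarized at 39°.
I₂ = I₁ cos²(-6° − 39°) = 0.5 I₀ · cos²(45°) = 0.25 I₀.
So 8430 lux = 0.25 I₀, giving I₀ = 8430/0.25 = 3.372e+04 lux.

I₀ ≈ 3.37e4 lux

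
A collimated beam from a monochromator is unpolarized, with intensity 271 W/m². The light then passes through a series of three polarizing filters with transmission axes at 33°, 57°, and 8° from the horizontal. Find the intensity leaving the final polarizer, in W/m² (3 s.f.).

I ≈ 48.7 W/m²

Unpolarized light through the first polarizer → I₁ = 271 W/m²/2 = 135.5 W/m², polarized at 33°.
I₂ = I₁ · cos²(24°) = 135.5 · 0.8346 = 113.1 W/m².
I₃ = I₂ · cos²(49°) = 113.1 · 0.4304 = 48.67 W/m².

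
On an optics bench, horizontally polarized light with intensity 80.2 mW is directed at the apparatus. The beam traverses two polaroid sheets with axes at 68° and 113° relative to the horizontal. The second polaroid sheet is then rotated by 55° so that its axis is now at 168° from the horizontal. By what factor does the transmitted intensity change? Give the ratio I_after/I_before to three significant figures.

Before rotation:
By Malus's law, I₁ = I₀ cos²(68° − 0°) = I₀ cos²(68°) = 0.1403 I₀.
I₂ = I₁ cos²(113° − 68°) = 0.1403 I₀ · cos²(45°) = 0.07017 I₀.
After rotation:
I₁ = I₀ cos²(68° − 0°) = I₀ cos²(68°) = 0.1403 I₀.
Angle between axes 1 and 2: 80°. I₂ = 0.1403 I₀ · cos²(80°) = 0.004231 I₀.
Ratio = 0.004231 / 0.07017 = 0.06031.

I_new/I_old ≈ 0.0603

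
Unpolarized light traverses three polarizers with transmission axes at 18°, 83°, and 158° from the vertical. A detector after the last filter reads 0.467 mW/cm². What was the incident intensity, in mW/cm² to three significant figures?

Unpolarized light through the first polarizer → I₁ = ½ I₀, now polarized at 18°.
I₂ = I₁ cos²(83° − 18°) = 0.5 I₀ · cos²(65°) = 0.0893 I₀.
I₃ = I₂ cos²(158° − 83°) = 0.0893 I₀ · cos²(75°) = 0.005982 I₀.
So 0.467 mW/cm² = 0.005982 I₀, giving I₀ = 0.467/0.005982 = 78.07 mW/cm².

I₀ ≈ 78.1 mW/cm²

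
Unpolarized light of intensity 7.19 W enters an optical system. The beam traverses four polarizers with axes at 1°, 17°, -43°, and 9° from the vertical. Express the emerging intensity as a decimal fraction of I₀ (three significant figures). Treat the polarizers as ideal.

I/I₀ ≈ 0.0438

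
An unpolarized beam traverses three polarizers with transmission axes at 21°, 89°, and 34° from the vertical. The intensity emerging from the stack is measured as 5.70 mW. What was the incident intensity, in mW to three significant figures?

I₀ ≈ 247 mW

Unpolarized light through the first polarizer → I₁ = ½ I₀, now polarized at 21°.
I₂ = I₁ cos²(89° − 21°) = 0.5 I₀ · cos²(68°) = 0.07017 I₀.
I₃ = I₂ cos²(34° − 89°) = 0.07017 I₀ · cos²(55°) = 0.02308 I₀.
So 5.70 mW = 0.02308 I₀, giving I₀ = 5.70/0.02308 = 246.9 mW.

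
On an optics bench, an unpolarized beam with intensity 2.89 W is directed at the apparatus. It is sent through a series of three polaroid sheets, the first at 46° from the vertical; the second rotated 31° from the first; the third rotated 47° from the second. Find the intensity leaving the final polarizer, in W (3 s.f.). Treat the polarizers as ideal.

I ≈ 0.494 W

Unpolarized light through the first polarizer → I₁ = 2.89 W/2 = 1.445 W, polarized at 46°.
I₂ = I₁ · cos²(31°) = 1.445 · 0.7347 = 1.062 W.
I₃ = I₂ · cos²(47°) = 1.062 · 0.4651 = 0.4938 W.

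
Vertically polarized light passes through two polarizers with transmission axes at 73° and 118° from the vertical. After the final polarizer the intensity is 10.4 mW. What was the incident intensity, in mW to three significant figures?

I₁ = I₀ cos²(73° − 0°) = I₀ cos²(73°) = 0.08548 I₀.
I₂ = I₁ cos²(118° − 73°) = 0.08548 I₀ · cos²(45°) = 0.04274 I₀.
So 10.4 mW = 0.04274 I₀, giving I₀ = 10.4/0.04274 = 243.3 mW.

I₀ ≈ 243 mW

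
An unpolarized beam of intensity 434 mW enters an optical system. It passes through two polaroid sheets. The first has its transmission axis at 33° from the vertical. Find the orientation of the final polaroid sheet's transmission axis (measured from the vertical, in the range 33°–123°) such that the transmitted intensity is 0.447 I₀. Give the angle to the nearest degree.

Unpolarized light through the first polarizer → I₁ = ½ I₀, now polarized at 33°.
Need I₂/I₀ = 0.447, so cos²(θ − 33°) = 0.447 / 0.5 = 0.894.
θ − 33° = arccos(√0.894) = 19.0°, giving θ ≈ 33 + 19.0 = 52.0°.

θ ≈ 52°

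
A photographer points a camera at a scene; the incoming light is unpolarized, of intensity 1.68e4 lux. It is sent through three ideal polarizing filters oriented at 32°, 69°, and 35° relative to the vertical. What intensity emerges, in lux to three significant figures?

Unpolarized light through the first polarizer → I₁ = 1.68e4 lux/2 = 8400 lux, polarized at 32°.
I₂ = I₁ · cos²(37°) = 8400 · 0.6378 = 5358 lux.
I₃ = I₂ · cos²(34°) = 5358 · 0.6873 = 3682 lux.

I ≈ 3680 lux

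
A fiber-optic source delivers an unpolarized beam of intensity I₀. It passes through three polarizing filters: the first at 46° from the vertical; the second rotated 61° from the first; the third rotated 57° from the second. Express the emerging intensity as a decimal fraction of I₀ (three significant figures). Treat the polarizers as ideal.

Unpolarized light through the first polarizer → I₁ = ½ I₀, now polarized at 46°.
I₂ = I₁ cos²(61°) = 0.5 · 0.235 I₀ = 0.1175 I₀.
I₃ = I₂ cos²(57°) = 0.1175 · 0.2966 I₀ = 0.03486 I₀.
Transmitted fraction = 0.03486.

≈ 0.0349 I₀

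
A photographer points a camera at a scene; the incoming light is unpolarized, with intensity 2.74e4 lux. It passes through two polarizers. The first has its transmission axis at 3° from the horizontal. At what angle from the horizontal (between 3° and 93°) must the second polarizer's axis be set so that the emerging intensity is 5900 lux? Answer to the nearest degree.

Unpolarized light through the first polarizer → I₁ = ½ I₀, now polarized at 3°.
Target fraction: 5900 / 2.74e4 lux = 0.2153 of I₀.
Need I₂/I₀ = 0.2153, so cos²(θ − 3°) = 0.2153 / 0.5 = 0.4307.
θ − 3° = arccos(√0.4307) = 49.0°, giving θ ≈ 3 + 49.0 = 52.0°.

θ ≈ 52°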